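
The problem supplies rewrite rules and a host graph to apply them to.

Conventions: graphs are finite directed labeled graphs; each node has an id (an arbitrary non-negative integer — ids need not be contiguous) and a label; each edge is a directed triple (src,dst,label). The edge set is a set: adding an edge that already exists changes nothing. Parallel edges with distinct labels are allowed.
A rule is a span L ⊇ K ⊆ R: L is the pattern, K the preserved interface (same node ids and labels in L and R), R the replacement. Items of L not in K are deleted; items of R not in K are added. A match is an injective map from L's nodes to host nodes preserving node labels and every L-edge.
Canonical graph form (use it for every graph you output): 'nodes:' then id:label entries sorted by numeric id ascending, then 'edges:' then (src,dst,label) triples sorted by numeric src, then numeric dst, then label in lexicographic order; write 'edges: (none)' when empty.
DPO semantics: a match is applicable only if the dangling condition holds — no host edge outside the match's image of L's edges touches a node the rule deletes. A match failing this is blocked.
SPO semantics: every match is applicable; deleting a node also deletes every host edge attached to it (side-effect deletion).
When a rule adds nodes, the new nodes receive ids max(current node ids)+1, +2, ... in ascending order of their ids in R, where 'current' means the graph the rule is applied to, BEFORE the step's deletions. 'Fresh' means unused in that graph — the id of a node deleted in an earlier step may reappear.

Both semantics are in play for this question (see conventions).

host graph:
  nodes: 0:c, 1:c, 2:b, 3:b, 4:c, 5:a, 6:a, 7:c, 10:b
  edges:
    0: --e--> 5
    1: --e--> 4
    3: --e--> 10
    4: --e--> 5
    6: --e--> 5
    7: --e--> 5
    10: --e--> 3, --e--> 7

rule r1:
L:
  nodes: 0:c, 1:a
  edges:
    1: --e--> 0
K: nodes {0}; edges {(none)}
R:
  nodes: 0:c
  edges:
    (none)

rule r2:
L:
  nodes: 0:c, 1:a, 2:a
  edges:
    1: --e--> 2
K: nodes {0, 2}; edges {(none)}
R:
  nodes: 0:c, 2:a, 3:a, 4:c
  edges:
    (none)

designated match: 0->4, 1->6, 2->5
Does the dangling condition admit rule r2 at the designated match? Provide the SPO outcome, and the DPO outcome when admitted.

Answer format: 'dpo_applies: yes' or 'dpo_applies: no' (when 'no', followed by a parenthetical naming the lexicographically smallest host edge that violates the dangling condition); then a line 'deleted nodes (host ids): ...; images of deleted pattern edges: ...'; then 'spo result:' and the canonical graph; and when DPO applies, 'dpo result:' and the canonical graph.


dpo_applies: yes
deleted nodes (host ids): 6; images of deleted pattern edges: (6,5,e)
spo result:
nodes: 0:c, 1:c, 2:b, 3:b, 4:c, 5:a, 7:c, 10:b, 11:a, 12:c
edges: (0,5,e); (1,4,e); (3,10,e); (4,5,e); (7,5,e); (10,3,e); (10,7,e)
dpo result:
nodes: 0:c, 1:c, 2:b, 3:b, 4:c, 5:a, 7:c, 10:b, 11:a, 12:c
edges: (0,5,e); (1,4,e); (3,10,e); (4,5,e); (7,5,e); (10,3,e); (10,7,e)


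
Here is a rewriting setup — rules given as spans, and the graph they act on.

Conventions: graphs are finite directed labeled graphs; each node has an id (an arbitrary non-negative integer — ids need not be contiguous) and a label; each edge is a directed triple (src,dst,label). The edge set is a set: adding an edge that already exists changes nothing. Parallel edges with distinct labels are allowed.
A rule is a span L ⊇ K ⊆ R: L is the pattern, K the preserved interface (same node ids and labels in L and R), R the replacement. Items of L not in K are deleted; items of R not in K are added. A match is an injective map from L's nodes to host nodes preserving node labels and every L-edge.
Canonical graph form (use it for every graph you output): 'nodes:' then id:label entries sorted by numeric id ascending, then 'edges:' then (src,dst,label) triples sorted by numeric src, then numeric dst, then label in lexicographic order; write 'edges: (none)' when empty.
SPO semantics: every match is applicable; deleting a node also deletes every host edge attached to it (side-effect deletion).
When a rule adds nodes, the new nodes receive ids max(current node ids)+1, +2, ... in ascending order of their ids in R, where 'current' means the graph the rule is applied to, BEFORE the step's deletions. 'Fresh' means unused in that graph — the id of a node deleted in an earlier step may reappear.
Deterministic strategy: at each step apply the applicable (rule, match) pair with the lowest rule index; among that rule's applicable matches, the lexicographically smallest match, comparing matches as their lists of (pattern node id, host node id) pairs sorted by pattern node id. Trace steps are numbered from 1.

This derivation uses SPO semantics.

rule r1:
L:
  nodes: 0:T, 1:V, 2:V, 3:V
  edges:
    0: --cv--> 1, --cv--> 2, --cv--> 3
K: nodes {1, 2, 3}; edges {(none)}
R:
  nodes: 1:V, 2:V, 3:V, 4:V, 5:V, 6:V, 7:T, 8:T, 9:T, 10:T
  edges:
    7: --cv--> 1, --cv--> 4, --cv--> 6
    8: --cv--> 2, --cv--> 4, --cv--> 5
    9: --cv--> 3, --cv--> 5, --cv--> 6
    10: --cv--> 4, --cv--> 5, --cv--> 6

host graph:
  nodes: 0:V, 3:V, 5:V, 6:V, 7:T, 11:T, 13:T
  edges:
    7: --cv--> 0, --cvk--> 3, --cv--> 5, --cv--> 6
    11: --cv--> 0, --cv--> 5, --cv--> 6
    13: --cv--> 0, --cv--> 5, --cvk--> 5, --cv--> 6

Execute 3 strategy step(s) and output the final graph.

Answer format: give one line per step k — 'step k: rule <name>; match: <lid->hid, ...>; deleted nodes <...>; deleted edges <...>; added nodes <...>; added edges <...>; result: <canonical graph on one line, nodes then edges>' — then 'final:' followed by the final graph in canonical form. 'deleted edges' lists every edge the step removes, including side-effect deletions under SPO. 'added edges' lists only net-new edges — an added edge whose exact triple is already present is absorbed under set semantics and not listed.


step 1: rule r1; match: 0->7, 1->0, 2->5, 3->6; deleted nodes 7; deleted edges (7,0,cv); (7,3,cvk); (7,5,cv); (7,6,cv); added nodes 14, 15, 16, 17, 18, 19, 20; added edges (17,0,cv); (17,14,cv); (17,16,cv); (18,5,cv); (18,14,cv); (18,15,cv); (19,6,cv); (19,15,cv); (19,16,cv); (20,14,cv); (20,15,cv); (20,16,cv); result: nodes: 0:V, 3:V, 5:V, 6:V, 11:T, 13:T, 14:V, 15:V, 16:V, 17:T, 18:T, 19:T, 20:T edges: (11,0,cv); (11,5,cv); (11,6,cv); (13,0,cv); (13,5,cv); (13,5,cvk); (13,6,cv); (17,0,cv); (17,14,cv); (17,16,cv); (18,5,cv); (18,14,cv); (18,15,cv); (19,6,cv); (19,15,cv); (19,16,cv); (20,14,cv); (20,15,cv); (20,16,cv)
step 2: rule r1; match: 0->11, 1->0, 2->5, 3->6; deleted nodes 11; deleted edges (11,0,cv); (11,5,cv); (11,6,cv); added nodes 21, 22, 23, 24, 25, 26, 27; added edges (24,0,cv); (24,21,cv); (24,23,cv); (25,5,cv); (25,21,cv); (25,22,cv); (26,6,cv); (26,22,cv); (26,23,cv); (27,21,cv); (27,22,cv); (27,23,cv); result: nodes: 0:V, 3:V, 5:V, 6:V, 13:T, 14:V, 15:V, 16:V, 17:T, 18:T, 19:T, 20:T, 21:V, 22:V, 23:V, 24:T, 25:T, 26:T, 27:T edges: (13,0,cv); (13,5,cv); (13,5,cvk); (13,6,cv); (17,0,cv); (17,14,cv); (17,16,cv); (18,5,cv); (18,14,cv); (18,15,cv); (19,6,cv); (19,15,cv); (19,16,cv); (20,14,cv); (20,15,cv); (20,16,cv); (24,0,cv); (24,21,cv); (24,23,cv); (25,5,cv); (25,21,cv); (25,22,cv); (26,6,cv); (26,22,cv); (26,23,cv); (27,21,cv); (27,22,cv); (27,23,cv)
step 3: rule r1; match: 0->13, 1->0, 2->5, 3->6; deleted nodes 13; deleted edges (13,0,cv); (13,5,cv); (13,5,cvk); (13,6,cv); added nodes 28, 29, 30, 31, 32, 33, 34; added edges (31,0,cv); (31,28,cv); (31,30,cv); (32,5,cv); (32,28,cv); (32,29,cv); (33,6,cv); (33,29,cv); (33,30,cv); (34,28,cv); (34,29,cv); (34,30,cv); result: nodes: 0:V, 3:V, 5:V, 6:V, 14:V, 15:V, 16:V, 17:T, 18:T, 19:T, 20:T, 21:V, 22:V, 23:V, 24:T, 25:T, 26:T, 27:T, 28:V, 29:V, 30:V, 31:T, 32:T, 33:T, 34:T edges: (17,0,cv); (17,14,cv); (17,16,cv); (18,5,cv); (18,14,cv); (18,15,cv); (19,6,cv); (19,15,cv); (19,16,cv); (20,14,cv); (20,15,cv); (20,16,cv); (24,0,cv); (24,21,cv); (24,23,cv); (25,5,cv); (25,21,cv); (25,22,cv); (26,6,cv); (26,22,cv); (26,23,cv); (27,21,cv); (27,22,cv); (27,23,cv); (31,0,cv); (31,28,cv); (31,30,cv); (32,5,cv); (32,28,cv); (32,29,cv); (33,6,cv); (33,29,cv); (33,30,cv); (34,28,cv); (34,29,cv); (34,30,cv)
final:
nodes: 0:V, 3:V, 5:V, 6:V, 14:V, 15:V, 16:V, 17:T, 18:T, 19:T, 20:T, 21:V, 22:V, 23:V, 24:T, 25:T, 26:T, 27:T, 28:V, 29:V, 30:V, 31:T, 32:T, 33:T, 34:T
edges: (17,0,cv); (17,14,cv); (17,16,cv); (18,5,cv); (18,14,cv); (18,15,cv); (19,6,cv); (19,15,cv); (19,16,cv); (20,14,cv); (20,15,cv); (20,16,cv); (24,0,cv); (24,21,cv); (24,23,cv); (25,5,cv); (25,21,cv); (25,22,cv); (26,6,cv); (26,22,cv); (26,23,cv); (27,21,cv); (27,22,cv); (27,23,cv); (31,0,cv); (31,28,cv); (31,30,cv); (32,5,cv); (32,28,cv); (32,29,cv); (33,6,cv); (33,29,cv); (33,30,cv); (34,28,cv); (34,29,cv); (34,30,cv)


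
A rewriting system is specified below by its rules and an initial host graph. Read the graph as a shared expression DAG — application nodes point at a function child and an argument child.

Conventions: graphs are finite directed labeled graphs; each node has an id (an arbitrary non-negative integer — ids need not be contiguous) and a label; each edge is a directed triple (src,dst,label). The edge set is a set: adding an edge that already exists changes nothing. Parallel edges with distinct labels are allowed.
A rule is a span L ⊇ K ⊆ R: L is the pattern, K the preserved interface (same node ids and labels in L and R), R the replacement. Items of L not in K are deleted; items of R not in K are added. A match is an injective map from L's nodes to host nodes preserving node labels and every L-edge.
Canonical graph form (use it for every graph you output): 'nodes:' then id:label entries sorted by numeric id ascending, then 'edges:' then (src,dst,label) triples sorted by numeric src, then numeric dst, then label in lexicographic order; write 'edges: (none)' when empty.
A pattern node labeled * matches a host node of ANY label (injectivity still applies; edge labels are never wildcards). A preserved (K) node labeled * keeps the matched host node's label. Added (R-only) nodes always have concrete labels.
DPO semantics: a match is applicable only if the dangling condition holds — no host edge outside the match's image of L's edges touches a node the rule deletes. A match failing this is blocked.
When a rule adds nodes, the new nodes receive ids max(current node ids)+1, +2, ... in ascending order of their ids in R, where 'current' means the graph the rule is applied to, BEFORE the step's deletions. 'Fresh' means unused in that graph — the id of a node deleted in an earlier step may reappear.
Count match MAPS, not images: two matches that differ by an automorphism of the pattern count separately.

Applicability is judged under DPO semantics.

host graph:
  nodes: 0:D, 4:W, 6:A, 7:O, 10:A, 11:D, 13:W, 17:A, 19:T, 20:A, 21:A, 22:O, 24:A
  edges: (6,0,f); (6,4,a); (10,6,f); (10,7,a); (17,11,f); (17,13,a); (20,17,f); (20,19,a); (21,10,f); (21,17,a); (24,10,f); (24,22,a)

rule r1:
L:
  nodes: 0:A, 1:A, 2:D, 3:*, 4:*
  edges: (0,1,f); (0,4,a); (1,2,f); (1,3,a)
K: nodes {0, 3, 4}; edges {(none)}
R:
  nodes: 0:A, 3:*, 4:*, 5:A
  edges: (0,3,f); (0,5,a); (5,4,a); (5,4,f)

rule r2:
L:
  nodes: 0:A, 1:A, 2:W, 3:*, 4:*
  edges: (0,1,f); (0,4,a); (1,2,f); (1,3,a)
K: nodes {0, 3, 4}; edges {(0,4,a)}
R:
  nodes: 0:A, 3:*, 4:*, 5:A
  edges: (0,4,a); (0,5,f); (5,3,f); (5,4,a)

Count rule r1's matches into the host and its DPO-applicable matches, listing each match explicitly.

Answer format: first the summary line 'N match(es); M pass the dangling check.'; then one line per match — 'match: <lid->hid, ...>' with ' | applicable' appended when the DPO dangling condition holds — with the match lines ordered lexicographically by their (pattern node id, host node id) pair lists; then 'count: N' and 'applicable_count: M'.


2 match(es); 1 pass the dangling check.
match: 0->10, 1->6, 2->0, 3->4, 4->7 | applicable
match: 0->20, 1->17, 2->11, 3->13, 4->19
count: 2
applicable_count: 1


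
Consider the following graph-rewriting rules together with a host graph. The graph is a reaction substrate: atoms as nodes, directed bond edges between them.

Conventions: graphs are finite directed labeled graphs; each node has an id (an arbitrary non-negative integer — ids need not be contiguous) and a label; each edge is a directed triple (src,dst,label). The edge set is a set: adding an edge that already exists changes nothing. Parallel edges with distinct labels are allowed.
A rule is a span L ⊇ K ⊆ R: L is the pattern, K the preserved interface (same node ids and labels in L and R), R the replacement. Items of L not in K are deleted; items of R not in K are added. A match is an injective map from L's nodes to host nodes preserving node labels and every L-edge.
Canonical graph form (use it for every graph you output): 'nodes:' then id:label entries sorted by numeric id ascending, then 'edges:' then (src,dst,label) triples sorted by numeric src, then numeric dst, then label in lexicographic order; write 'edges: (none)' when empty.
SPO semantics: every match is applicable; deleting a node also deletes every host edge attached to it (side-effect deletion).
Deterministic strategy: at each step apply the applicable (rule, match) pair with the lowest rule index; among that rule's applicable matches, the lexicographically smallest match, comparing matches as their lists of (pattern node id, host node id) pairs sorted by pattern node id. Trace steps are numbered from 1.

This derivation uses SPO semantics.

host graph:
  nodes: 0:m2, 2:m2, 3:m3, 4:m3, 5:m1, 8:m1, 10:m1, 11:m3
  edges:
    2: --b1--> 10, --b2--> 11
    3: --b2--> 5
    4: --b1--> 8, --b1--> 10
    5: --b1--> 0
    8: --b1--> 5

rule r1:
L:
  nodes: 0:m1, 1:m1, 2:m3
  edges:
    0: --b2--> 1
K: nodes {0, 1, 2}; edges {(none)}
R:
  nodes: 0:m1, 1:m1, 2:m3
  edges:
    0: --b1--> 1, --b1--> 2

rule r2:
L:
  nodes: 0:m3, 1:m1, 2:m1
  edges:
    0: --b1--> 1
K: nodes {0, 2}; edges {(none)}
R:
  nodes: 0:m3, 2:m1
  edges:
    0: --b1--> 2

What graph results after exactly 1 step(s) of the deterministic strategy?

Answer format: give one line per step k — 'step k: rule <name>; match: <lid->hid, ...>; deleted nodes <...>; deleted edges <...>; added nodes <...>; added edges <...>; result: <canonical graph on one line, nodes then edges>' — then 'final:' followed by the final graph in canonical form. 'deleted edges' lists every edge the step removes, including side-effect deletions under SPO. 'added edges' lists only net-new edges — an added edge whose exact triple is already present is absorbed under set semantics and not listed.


step 1: rule r2; match: 0->4, 1->8, 2->5; deleted nodes 8; deleted edges (4,8,b1); (8,5,b1); added nodes (none); added edges (4,5,b1); result: nodes: 0:m2, 2:m2, 3:m3, 4:m3, 5:m1, 10:m1, 11:m3 edges: (2,10,b1); (2,11,b2); (3,5,b2); (4,5,b1); (4,10,b1); (5,0,b1)
final:
nodes: 0:m2, 2:m2, 3:m3, 4:m3, 5:m1, 10:m1, 11:m3
edges: (2,10,b1); (2,11,b2); (3,5,b2); (4,5,b1); (4,10,b1); (5,0,b1)


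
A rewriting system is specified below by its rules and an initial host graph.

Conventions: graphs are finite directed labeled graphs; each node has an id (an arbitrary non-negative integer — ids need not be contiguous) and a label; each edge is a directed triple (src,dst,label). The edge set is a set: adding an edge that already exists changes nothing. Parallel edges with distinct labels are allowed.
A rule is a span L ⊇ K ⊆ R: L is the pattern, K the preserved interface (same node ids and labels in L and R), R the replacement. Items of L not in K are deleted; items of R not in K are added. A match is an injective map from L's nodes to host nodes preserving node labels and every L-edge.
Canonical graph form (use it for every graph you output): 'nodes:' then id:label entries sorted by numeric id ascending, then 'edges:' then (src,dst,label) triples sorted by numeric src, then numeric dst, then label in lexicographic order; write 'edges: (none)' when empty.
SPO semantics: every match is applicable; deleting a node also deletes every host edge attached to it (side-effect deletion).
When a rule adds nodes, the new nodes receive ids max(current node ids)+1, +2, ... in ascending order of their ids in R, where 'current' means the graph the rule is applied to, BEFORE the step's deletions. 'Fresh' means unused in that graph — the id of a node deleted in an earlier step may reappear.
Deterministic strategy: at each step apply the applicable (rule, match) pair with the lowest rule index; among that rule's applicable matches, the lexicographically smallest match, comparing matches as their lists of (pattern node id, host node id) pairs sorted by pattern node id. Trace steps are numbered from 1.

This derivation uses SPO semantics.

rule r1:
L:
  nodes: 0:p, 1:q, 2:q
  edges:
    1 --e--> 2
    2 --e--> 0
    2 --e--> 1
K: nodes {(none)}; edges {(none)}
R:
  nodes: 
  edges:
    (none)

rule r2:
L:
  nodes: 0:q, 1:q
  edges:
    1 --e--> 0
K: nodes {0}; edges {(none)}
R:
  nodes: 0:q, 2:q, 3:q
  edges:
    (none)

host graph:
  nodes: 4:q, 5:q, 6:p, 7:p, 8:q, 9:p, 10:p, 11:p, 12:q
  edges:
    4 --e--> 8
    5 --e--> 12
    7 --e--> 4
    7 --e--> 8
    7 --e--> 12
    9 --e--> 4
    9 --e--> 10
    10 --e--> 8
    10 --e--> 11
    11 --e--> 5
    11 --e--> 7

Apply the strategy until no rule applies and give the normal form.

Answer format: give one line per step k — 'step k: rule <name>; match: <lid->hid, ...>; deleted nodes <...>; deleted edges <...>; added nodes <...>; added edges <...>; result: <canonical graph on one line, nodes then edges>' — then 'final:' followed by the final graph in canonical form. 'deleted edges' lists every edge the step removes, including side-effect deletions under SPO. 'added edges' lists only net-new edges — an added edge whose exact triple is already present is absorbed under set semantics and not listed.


step 1: rule r2; match: 0->8, 1->4; deleted nodes 4; deleted edges (4,8,e); (7,4,e); (9,4,e); added nodes 13, 14; added edges (none); result: nodes: 5:q, 6:p, 7:p, 8:q, 9:p, 10:p, 11:p, 12:q, 13:q, 14:q edges: (5,12,e); (7,8,e); (7,12,e); (9,10,e); (10,8,e); (10,11,e); (11,5,e); (11,7,e)
step 2: rule r2; match: 0->12, 1->5; deleted nodes 5; deleted edges (5,12,e); (11,5,e); added nodes 15, 16; added edges (none); result: nodes: 6:p, 7:p, 8:q, 9:p, 10:p, 11:p, 12:q, 13:q, 14:q, 15:q, 16:q edges: (7,8,e); (7,12,e); (9,10,e); (10,8,e); (10,11,e); (11,7,e)
final:
nodes: 6:p, 7:p, 8:q, 9:p, 10:p, 11:p, 12:q, 13:q, 14:q, 15:q, 16:q
edges: (7,8,e); (7,12,e); (9,10,e); (10,8,e); (10,11,e); (11,7,e)


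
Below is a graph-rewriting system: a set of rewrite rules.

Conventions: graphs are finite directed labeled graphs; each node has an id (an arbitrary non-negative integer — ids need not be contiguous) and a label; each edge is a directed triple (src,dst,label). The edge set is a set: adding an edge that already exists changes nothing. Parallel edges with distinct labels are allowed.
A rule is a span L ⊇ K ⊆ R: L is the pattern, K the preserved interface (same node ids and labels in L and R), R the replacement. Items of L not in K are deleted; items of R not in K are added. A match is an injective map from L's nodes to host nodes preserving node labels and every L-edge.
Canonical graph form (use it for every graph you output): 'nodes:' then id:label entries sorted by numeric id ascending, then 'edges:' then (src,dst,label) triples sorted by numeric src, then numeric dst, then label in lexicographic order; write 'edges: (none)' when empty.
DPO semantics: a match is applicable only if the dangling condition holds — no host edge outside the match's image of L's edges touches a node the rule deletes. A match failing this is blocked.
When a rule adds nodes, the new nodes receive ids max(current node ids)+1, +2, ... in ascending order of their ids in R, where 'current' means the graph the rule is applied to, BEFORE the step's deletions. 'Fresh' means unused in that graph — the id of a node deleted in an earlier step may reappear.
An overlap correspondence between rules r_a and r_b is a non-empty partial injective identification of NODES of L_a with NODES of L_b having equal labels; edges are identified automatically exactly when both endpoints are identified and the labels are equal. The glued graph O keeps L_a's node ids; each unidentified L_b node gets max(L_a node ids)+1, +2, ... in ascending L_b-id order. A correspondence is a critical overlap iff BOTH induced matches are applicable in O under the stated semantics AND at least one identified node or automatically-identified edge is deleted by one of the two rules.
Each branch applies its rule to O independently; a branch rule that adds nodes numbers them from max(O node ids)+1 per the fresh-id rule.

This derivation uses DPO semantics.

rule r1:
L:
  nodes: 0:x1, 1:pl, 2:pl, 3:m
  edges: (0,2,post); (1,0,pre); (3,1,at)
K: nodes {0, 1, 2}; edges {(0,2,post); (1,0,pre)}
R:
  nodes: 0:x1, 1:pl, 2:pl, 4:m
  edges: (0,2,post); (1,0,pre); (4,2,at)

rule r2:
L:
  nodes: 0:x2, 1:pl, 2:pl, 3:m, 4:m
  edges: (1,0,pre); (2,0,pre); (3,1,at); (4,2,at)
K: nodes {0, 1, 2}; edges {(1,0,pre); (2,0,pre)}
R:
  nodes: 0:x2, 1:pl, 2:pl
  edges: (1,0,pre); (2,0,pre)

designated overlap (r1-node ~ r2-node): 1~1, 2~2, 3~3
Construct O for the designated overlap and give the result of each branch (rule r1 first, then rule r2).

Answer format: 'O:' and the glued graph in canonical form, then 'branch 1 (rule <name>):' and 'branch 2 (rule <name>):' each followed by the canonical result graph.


O:
nodes: 0:x1, 1:pl, 2:pl, 3:m, 4:x2, 5:m
edges: (0,2,post); (1,0,pre); (1,4,pre); (2,4,pre); (3,1,at); (5,2,at)
branch 1 (rule r1):
nodes: 0:x1, 1:pl, 2:pl, 4:x2, 5:m, 6:m
edges: (0,2,post); (1,0,pre); (1,4,pre); (2,4,pre); (5,2,at); (6,2,at)
branch 2 (rule r2):
nodes: 0:x1, 1:pl, 2:pl, 4:x2
edges: (0,2,post); (1,0,pre); (1,4,pre); (2,4,pre)


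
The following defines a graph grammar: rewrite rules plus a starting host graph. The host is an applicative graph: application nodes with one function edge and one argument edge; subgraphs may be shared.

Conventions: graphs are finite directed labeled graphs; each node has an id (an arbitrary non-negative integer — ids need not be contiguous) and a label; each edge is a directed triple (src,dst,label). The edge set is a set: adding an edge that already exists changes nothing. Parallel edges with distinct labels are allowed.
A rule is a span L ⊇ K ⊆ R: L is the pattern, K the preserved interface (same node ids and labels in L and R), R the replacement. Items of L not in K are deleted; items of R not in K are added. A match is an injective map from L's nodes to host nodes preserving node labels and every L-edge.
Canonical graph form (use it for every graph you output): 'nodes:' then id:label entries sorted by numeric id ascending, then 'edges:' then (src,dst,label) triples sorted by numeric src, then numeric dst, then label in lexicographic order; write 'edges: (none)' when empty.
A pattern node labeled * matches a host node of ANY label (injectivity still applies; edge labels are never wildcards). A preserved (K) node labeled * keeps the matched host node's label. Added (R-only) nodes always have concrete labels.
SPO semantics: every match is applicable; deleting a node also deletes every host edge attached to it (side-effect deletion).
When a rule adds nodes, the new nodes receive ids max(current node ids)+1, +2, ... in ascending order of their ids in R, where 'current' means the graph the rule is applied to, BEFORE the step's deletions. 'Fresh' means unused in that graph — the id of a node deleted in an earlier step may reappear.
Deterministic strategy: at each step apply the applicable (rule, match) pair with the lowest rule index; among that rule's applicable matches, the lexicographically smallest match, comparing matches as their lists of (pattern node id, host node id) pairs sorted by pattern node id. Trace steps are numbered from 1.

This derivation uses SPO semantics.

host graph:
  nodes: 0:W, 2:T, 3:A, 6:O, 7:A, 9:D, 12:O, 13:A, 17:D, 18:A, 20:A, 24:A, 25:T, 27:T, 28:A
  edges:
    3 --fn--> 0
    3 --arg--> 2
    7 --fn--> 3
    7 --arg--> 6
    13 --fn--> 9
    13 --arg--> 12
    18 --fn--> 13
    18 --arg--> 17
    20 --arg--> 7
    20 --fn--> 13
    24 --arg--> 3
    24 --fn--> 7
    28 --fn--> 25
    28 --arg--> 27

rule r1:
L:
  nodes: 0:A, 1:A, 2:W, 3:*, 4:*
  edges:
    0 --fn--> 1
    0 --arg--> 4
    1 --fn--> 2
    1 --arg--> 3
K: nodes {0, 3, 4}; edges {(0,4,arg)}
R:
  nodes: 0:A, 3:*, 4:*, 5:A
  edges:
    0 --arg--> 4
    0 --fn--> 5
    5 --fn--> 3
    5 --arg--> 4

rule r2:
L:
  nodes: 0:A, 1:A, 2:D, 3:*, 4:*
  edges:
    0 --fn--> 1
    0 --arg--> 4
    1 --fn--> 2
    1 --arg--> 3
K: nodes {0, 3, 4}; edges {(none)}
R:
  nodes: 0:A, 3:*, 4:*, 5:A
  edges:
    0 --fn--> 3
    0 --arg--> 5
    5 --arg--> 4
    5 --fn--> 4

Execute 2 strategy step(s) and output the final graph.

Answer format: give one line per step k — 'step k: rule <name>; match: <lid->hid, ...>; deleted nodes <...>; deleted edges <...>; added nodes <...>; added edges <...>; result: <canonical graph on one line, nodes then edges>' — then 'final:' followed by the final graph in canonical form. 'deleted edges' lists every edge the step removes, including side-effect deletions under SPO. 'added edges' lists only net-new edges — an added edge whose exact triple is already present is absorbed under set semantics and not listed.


step 1: rule r1; match: 0->7, 1->3, 2->0, 3->2, 4->6; deleted nodes 0, 3; deleted edges (3,0,fn); (3,2,arg); (7,3,fn); (24,3,arg); added nodes 29; added edges (7,29,fn); (29,2,fn); (29,6,arg); result: nodes: 2:T, 6:O, 7:A, 9:D, 12:O, 13:A, 17:D, 18:A, 20:A, 24:A, 25:T, 27:T, 28:A, 29:A edges: (7,6,arg); (7,29,fn); (13,9,fn); (13,12,arg); (18,13,fn); (18,17,arg); (20,7,arg); (20,13,fn); (24,7,fn); (28,25,fn); (28,27,arg); (29,2,fn); (29,6,arg)
step 2: rule r2; match: 0->18, 1->13, 2->9, 3->12, 4->17; deleted nodes 9, 13; deleted edges (13,9,fn); (13,12,arg); (18,13,fn); (18,17,arg); (20,13,fn); added nodes 30; added edges (18,12,fn); (18,30,arg); (30,17,arg); (30,17,fn); result: nodes: 2:T, 6:O, 7:A, 12:O, 17:D, 18:A, 20:A, 24:A, 25:T, 27:T, 28:A, 29:A, 30:A edges: (7,6,arg); (7,29,fn); (18,12,fn); (18,30,arg); (20,7,arg); (24,7,fn); (28,25,fn); (28,27,arg); (29,2,fn); (29,6,arg); (30,17,arg); (30,17,fn)
final:
nodes: 2:T, 6:O, 7:A, 12:O, 17:D, 18:A, 20:A, 24:A, 25:T, 27:T, 28:A, 29:A, 30:A
edges: (7,6,arg); (7,29,fn); (18,12,fn); (18,30,arg); (20,7,arg); (24,7,fn); (28,25,fn); (28,27,arg); (29,2,fn); (29,6,arg); (30,17,arg); (30,17,fn)


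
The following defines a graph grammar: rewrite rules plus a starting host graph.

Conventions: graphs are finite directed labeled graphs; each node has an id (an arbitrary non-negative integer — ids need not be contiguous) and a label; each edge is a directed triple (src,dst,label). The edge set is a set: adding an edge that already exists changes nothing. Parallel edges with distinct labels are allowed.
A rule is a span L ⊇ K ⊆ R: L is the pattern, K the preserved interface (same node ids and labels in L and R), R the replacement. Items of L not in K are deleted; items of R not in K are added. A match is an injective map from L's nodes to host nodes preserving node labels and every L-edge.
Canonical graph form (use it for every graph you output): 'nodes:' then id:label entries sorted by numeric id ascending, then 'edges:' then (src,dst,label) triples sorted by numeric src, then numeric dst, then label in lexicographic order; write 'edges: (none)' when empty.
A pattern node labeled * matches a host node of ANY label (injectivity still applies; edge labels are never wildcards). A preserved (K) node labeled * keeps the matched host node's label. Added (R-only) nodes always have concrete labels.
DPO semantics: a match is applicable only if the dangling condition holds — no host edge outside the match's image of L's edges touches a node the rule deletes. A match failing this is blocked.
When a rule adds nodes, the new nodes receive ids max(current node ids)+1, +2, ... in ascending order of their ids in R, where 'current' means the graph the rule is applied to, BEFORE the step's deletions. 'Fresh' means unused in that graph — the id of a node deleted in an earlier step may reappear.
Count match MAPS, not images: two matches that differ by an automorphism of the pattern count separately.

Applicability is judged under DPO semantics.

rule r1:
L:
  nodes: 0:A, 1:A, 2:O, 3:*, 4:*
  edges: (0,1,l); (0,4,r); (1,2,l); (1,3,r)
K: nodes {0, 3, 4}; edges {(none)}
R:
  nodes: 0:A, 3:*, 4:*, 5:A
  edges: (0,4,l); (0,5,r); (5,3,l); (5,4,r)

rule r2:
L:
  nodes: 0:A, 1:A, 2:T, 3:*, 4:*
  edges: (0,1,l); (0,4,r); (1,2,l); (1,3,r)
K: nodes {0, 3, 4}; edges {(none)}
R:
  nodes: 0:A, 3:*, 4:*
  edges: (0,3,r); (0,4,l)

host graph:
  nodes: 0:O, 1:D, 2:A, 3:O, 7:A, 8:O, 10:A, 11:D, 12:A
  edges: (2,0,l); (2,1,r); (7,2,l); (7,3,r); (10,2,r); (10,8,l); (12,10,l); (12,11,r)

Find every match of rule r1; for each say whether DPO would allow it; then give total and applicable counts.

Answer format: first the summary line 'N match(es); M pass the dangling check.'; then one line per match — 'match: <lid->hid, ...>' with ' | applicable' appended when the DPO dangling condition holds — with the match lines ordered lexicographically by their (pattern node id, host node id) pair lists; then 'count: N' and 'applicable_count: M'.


2 match(es); 1 pass the dangling check.
match: 0->7, 1->2, 2->0, 3->1, 4->3
match: 0->12, 1->10, 2->8, 3->2, 4->11 | applicable
count: 2
applicable_count: 1


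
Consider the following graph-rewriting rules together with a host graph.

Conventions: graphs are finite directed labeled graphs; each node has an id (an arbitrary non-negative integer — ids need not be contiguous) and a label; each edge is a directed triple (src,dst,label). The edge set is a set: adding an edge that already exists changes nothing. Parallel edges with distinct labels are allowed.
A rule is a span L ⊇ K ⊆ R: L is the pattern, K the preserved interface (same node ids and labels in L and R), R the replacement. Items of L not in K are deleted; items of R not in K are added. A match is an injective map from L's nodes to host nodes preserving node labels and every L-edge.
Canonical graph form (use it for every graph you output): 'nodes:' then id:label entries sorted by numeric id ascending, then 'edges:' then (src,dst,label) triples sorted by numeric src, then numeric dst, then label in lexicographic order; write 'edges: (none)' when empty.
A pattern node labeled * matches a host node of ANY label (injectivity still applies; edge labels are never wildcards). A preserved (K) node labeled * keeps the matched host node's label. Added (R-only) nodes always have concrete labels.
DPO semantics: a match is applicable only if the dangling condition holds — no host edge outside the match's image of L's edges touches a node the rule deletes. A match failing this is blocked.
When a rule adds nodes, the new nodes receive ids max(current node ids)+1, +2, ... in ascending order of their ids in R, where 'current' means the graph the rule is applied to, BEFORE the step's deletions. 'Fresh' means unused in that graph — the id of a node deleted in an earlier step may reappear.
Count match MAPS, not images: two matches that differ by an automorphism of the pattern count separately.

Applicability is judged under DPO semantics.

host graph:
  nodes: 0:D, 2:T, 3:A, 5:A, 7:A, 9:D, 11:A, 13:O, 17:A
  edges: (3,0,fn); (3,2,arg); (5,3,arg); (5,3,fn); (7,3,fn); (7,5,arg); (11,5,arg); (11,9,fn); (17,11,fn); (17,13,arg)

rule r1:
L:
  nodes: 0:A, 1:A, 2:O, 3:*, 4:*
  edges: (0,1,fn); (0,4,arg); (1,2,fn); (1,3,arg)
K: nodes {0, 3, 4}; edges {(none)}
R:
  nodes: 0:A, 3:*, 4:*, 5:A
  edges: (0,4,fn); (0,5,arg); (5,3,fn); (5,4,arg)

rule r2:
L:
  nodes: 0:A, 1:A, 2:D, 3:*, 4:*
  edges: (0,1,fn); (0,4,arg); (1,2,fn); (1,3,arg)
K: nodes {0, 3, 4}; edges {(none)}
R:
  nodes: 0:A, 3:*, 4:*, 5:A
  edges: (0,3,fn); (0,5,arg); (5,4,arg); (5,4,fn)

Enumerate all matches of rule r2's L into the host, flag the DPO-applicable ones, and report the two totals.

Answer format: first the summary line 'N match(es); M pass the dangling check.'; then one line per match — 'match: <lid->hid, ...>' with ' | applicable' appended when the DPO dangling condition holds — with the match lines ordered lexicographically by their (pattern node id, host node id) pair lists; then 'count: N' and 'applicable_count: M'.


2 match(es); 1 pass the dangling check.
match: 0->7, 1->3, 2->0, 3->2, 4->5
match: 0->17, 1->11, 2->9, 3->5, 4->13 | applicable
count: 2
applicable_count: 1


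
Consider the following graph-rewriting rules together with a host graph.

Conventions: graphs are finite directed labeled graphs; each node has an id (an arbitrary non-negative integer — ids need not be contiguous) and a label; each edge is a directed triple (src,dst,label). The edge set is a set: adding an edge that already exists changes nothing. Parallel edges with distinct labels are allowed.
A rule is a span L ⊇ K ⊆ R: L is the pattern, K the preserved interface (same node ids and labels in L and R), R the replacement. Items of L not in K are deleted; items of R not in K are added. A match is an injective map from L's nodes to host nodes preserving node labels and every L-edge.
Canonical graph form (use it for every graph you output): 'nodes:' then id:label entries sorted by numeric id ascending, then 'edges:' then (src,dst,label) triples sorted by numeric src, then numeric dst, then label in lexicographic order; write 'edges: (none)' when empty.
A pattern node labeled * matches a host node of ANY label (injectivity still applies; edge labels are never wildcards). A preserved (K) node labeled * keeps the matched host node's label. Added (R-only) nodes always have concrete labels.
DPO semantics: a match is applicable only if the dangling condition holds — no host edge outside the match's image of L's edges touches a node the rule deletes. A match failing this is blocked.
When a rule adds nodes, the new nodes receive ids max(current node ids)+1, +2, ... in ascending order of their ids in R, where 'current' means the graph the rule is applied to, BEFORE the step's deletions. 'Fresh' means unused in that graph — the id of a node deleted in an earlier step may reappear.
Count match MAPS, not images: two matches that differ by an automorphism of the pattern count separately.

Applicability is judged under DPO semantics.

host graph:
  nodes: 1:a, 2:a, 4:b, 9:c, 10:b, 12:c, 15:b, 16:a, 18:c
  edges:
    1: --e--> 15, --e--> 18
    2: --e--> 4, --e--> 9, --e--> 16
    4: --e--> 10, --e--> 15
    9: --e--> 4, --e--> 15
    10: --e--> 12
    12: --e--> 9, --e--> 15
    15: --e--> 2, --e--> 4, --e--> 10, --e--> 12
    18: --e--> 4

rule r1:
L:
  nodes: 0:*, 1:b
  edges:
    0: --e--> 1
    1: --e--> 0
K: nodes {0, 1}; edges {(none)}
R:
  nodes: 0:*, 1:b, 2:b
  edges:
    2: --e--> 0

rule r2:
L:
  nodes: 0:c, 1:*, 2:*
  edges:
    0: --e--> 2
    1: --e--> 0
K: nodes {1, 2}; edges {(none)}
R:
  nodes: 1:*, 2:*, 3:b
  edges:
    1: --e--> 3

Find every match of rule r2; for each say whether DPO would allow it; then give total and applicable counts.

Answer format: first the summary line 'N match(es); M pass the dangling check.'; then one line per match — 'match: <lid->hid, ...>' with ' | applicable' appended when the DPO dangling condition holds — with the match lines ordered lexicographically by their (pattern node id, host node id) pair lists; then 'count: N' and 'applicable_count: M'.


8 match(es); 1 pass the dangling check.
match: 0->9, 1->2, 2->4
match: 0->9, 1->2, 2->15
match: 0->9, 1->12, 2->4
match: 0->9, 1->12, 2->15
match: 0->12, 1->10, 2->9
match: 0->12, 1->10, 2->15
match: 0->12, 1->15, 2->9
match: 0->18, 1->1, 2->4 | applicable
count: 8
applicable_count: 1


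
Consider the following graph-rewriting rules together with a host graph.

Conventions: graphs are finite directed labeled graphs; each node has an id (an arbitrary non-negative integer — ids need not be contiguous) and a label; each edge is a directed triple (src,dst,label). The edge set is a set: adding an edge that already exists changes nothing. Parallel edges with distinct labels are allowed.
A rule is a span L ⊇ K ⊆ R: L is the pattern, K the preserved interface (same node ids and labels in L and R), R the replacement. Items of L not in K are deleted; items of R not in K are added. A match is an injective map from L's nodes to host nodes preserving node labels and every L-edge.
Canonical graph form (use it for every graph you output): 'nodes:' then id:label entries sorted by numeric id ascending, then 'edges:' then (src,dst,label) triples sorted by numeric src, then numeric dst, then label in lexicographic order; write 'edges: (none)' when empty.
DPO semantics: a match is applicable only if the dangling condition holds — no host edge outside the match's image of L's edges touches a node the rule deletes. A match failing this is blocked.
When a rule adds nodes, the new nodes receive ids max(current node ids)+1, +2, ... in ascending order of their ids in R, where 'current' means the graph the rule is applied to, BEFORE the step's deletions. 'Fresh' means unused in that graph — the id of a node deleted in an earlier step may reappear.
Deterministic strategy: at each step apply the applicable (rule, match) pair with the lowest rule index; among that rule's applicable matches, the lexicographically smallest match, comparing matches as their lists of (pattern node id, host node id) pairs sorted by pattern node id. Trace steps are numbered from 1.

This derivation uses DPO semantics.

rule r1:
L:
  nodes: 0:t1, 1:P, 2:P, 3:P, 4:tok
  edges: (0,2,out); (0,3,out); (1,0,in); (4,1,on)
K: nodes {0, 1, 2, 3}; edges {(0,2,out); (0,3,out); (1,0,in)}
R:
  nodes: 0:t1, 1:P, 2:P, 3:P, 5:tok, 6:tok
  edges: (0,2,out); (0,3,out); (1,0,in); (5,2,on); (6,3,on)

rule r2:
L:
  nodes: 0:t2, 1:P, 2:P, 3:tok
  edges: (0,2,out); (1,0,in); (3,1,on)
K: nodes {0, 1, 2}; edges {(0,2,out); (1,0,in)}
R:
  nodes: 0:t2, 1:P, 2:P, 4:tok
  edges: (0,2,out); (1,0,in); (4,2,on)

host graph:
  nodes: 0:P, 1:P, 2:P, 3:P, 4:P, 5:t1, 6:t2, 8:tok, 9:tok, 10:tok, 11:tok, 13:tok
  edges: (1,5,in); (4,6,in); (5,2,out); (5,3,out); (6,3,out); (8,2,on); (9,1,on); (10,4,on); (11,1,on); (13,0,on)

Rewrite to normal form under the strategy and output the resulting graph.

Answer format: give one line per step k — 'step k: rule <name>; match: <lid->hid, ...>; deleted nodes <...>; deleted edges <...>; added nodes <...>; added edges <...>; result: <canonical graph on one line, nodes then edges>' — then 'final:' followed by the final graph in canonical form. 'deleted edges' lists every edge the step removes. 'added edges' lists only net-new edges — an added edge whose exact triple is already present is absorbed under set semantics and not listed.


step 1: rule r1; match: 0->5, 1->1, 2->2, 3->3, 4->9; deleted nodes 9; deleted edges (9,1,on); added nodes 14, 15; added edges (14,2,on); (15,3,on); result: nodes: 0:P, 1:P, 2:P, 3:P, 4:P, 5:t1, 6:t2, 8:tok, 10:tok, 11:tok, 13:tok, 14:tok, 15:tok edges: (1,5,in); (4,6,in); (5,2,out); (5,3,out); (6,3,out); (8,2,on); (10,4,on); (11,1,on); (13,0,on); (14,2,on); (15,3,on)
step 2: rule r1; match: 0->5, 1->1, 2->2, 3->3, 4->11; deleted nodes 11; deleted edges (11,1,on); added nodes 16, 17; added edges (16,2,on); (17,3,on); result: nodes: 0:P, 1:P, 2:P, 3:P, 4:P, 5:t1, 6:t2, 8:tok, 10:tok, 13:tok, 14:tok, 15:tok, 16:tok, 17:tok edges: (1,5,in); (4,6,in); (5,2,out); (5,3,out); (6,3,out); (8,2,on); (10,4,on); (13,0,on); (14,2,on); (15,3,on); (16,2,on); (17,3,on)
step 3: rule r2; match: 0->6, 1->4, 2->3, 3->10; deleted nodes 10; deleted edges (10,4,on); added nodes 18; added edges (18,3,on); result: nodes: 0:P, 1:P, 2:P, 3:P, 4:P, 5:t1, 6:t2, 8:tok, 13:tok, 14:tok, 15:tok, 16:tok, 17:tok, 18:tok edges: (1,5,in); (4,6,in); (5,2,out); (5,3,out); (6,3,out); (8,2,on); (13,0,on); (14,2,on); (15,3,on); (16,2,on); (17,3,on); (18,3,on)
final:
nodes: 0:P, 1:P, 2:P, 3:P, 4:P, 5:t1, 6:t2, 8:tok, 13:tok, 14:tok, 15:tok, 16:tok, 17:tok, 18:tok
edges: (1,5,in); (4,6,in); (5,2,out); (5,3,out); (6,3,out); (8,2,on); (13,0,on); (14,2,on); (15,3,on); (16,2,on); (17,3,on); (18,3,on)


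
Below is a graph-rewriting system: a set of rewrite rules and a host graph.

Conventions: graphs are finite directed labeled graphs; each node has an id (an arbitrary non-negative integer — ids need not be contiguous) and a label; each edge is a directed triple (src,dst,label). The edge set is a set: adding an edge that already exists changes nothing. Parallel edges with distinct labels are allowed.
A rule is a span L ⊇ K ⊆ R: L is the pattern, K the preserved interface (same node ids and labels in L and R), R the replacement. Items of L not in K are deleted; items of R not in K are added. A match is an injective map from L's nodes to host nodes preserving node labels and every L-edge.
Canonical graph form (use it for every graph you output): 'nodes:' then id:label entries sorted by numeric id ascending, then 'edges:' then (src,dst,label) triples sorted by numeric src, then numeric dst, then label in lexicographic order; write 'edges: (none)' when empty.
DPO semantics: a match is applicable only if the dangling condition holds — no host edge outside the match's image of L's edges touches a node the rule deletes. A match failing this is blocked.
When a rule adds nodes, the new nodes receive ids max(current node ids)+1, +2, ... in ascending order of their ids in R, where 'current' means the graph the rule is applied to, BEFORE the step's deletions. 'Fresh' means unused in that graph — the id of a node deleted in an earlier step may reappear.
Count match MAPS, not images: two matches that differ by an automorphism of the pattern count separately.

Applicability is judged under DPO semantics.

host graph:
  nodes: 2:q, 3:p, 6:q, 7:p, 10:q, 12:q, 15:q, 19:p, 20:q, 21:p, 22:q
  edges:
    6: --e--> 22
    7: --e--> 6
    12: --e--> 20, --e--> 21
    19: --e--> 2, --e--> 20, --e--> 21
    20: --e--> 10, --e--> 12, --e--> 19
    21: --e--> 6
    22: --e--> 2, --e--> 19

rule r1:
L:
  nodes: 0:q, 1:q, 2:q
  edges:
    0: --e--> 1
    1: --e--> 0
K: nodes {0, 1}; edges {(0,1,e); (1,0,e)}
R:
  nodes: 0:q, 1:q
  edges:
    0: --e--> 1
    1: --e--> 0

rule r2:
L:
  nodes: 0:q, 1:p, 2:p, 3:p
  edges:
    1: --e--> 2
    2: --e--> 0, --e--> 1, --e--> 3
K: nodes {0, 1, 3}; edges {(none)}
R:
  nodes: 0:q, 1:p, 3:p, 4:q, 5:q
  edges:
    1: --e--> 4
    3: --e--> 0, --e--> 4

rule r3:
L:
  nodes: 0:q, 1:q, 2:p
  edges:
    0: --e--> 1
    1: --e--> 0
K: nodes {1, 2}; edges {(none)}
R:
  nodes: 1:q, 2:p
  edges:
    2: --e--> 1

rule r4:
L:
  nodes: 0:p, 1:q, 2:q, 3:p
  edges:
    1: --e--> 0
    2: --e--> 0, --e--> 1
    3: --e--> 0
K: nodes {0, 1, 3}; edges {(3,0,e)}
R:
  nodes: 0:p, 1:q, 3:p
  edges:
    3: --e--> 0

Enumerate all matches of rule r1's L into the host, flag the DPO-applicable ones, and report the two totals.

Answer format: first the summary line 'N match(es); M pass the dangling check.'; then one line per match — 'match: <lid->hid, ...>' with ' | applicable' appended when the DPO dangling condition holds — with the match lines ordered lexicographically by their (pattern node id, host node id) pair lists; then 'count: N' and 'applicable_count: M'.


10 match(es); 2 pass the dangling check.
match: 0->12, 1->20, 2->2
match: 0->12, 1->20, 2->6
match: 0->12, 1->20, 2->10
match: 0->12, 1->20, 2->15 | applicable
match: 0->12, 1->20, 2->22
match: 0->20, 1->12, 2->2
match: 0->20, 1->12, 2->6
match: 0->20, 1->12, 2->10
match: 0->20, 1->12, 2->15 | applicable
match: 0->20, 1->12, 2->22
count: 10
applicable_count: 2
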